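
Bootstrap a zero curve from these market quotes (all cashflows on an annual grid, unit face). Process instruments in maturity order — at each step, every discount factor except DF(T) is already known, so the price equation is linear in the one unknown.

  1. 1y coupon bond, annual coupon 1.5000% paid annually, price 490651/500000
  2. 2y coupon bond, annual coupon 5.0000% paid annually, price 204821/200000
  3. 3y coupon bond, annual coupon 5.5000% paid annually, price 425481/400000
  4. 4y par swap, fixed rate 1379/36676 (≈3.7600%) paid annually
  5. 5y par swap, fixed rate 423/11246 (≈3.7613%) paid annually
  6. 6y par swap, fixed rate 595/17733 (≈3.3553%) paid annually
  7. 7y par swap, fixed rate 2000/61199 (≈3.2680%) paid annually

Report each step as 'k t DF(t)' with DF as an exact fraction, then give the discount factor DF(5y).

step 1 [1y] bond c/1=3/200: DF=(490651/500000 − 3/200·(0))/(1+3/200) = 2417/2500 ≈ 0.966800
step 2 [2y] bond c/1=1/20: DF=(204821/200000 − 1/20·(0.966800))/(1+1/20) = 9293/10000 ≈ 0.929300
step 3 [3y] bond c/1=11/200: DF=(425481/400000 − 11/200·(0.966800+0.929300))/(1+11/200) = 4547/5000 ≈ 0.909400
step 4 [4y] swap r/1=1379/36676: DF=(1 − 1379/36676·(0.966800+0.929300+0.909400))/(1+1379/36676) = 8621/10000 ≈ 0.862100
step 5 [5y] swap r/1=423/11246: DF=(1 − 423/11246·(0.966800+0.929300+0.909400+0.862100))/(1+423/11246) = 2077/2500 ≈ 0.830800
step 6 [6y] swap r/1=595/17733: DF=(1 − 595/17733·(0.966800+0.929300+0.909400+0.862100+0.830800))/(1+595/17733) = 1643/2000 ≈ 0.821500
step 7 [7y] swap r/1=2000/61199: DF=(1 − 2000/61199·(0.966800+0.929300+0.909400+0.862100+0.830800+0.821500))/(1+2000/61199) = 4/5 ≈ 0.800000

1 1 2417/2500
2 2 9293/10000
3 3 4547/5000
4 4 8621/10000
5 5 2077/2500
6 6 1643/2000
7 7 4/5
DF(5y) = 2077/2500 ≈ 0.830800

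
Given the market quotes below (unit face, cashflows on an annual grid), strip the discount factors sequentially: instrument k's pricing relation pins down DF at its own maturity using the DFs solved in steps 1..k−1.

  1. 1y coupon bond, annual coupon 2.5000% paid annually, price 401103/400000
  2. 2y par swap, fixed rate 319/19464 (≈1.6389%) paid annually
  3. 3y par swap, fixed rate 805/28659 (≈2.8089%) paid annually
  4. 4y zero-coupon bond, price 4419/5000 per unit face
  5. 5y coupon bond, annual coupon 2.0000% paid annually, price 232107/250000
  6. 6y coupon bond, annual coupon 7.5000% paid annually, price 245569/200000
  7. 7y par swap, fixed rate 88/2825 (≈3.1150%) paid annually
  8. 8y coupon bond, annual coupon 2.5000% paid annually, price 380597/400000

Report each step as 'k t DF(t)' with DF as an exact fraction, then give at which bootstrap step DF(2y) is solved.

step 1 [1y] bond c/1=1/40: DF=(401103/400000 − 1/40·(0))/(1+1/40) = 9783/10000 ≈ 0.978300
step 2 [2y] swap r/1=319/19464: DF=(1 − 319/19464·(0.978300))/(1+319/19464) = 9681/10000 ≈ 0.968100
step 3 [3y] swap r/1=805/28659: DF=(1 − 805/28659·(0.978300+0.968100))/(1+805/28659) = 1839/2000 ≈ 0.919500
step 4 [4y] zero: DF = P = 4419/5000 ≈ 0.883800
step 5 [5y] bond c/1=1/50: DF=(232107/250000 − 1/50·(0.978300+0.968100+0.919500+0.883800))/(1+1/50) = 8367/10000 ≈ 0.836700
step 6 [6y] bond c/1=3/40: DF=(245569/200000 − 3/40·(0.978300+0.968100+0.919500+0.883800+0.836700))/(1+3/40) = 4111/5000 ≈ 0.822200
step 7 [7y] swap r/1=88/2825: DF=(1 − 88/2825·(0.978300+0.968100+0.919500+0.883800+0.836700+0.822200))/(1+88/2825) = 504/625 ≈ 0.806400
step 8 [8y] bond c/1=1/40: DF=(380597/400000 − 1/40·(0.978300+0.968100+0.919500+0.883800+0.836700+0.822200+0.806400))/(1+1/40) = 7767/10000 ≈ 0.776700

1 1 9783/10000
2 2 9681/10000
3 3 1839/2000
4 4 4419/5000
5 5 8367/10000
6 6 4111/5000
7 7 504/625
8 8 7767/10000
DF(2y) is solved at step 2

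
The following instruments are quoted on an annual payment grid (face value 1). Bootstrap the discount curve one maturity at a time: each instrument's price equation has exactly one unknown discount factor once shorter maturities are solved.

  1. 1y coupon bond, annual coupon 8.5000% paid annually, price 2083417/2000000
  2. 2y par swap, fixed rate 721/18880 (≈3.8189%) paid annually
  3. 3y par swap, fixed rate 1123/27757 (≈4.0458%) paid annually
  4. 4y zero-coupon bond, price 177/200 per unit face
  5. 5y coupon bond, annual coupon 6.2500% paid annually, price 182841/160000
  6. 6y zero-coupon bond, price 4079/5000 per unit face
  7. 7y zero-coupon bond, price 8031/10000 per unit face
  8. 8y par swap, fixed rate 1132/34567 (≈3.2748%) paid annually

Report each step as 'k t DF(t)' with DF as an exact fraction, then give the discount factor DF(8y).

1 1 9601/10000
2 2 9279/10000
3 3 8877/10000
4 4 177/200
5 5 4301/5000
6 6 4079/5000
7 7 8031/10000
8 8 967/1250
DF(8y) = 967/1250 ≈ 0.773600

step 1 [1y] bond c/1=17/200: DF=(2083417/2000000 − 17/200·(0))/(1+17/200) = 9601/10000 ≈ 0.960100
step 2 [2y] swap r/1=721/18880: DF=(1 − 721/18880·(0.960100))/(1+721/18880) = 9279/10000 ≈ 0.927900
step 3 [3y] swap r/1=1123/27757: DF=(1 − 1123/27757·(0.960100+0.927900))/(1+1123/27757) = 8877/10000 ≈ 0.887700
step 4 [4y] zero: DF = P = 177/200 ≈ 0.885000
step 5 [5y] bond c/1=1/16: DF=(182841/160000 − 1/16·(0.960100+0.927900+0.887700+0.885000))/(1+1/16) = 4301/5000 ≈ 0.860200
step 6 [6y] zero: DF = P = 4079/5000 ≈ 0.815800
step 7 [7y] zero: DF = P = 8031/10000 ≈ 0.803100
step 8 [8y] swap r/1=1132/34567: DF=(1 − 1132/34567·(0.960100+0.927900+0.887700+0.885000+0.860200+0.815800+0.803100))/(1+1132/34567) = 967/1250 ≈ 0.773600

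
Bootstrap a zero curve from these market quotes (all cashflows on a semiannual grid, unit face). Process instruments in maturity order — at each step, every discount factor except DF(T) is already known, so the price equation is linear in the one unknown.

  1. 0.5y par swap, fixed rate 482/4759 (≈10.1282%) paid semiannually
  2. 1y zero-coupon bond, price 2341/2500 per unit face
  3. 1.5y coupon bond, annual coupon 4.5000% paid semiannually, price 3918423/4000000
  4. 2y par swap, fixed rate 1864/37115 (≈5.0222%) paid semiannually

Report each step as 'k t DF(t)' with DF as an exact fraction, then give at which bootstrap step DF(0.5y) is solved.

1 1/2 4759/5000
2 1 2341/2500
3 3/2 1833/2000
4 2 2267/2500
DF(0.5y) is solved at step 1

step 1 [0.5y] swap r/2=241/4759: DF=(1 − 241/4759·(0))/(1+241/4759) = 4759/5000 ≈ 0.951800
step 2 [1y] zero: DF = P = 2341/2500 ≈ 0.936400
step 3 [1.5y] bond c/2=9/400: DF=(3918423/4000000 − 9/400·(0.951800+0.936400))/(1+9/400) = 1833/2000 ≈ 0.916500
step 4 [2y] swap r/2=932/37115: DF=(1 − 932/37115·(0.951800+0.936400+0.916500))/(1+932/37115) = 2267/2500 ≈ 0.906800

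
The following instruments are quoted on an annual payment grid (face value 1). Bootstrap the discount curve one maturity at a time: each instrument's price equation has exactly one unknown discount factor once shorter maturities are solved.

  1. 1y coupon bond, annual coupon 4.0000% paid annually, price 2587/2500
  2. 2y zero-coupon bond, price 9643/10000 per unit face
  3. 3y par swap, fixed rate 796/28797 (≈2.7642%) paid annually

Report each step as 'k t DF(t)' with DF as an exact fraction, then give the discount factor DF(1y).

step 1 [1y] bond c/1=1/25: DF=(2587/2500 − 1/25·(0))/(1+1/25) = 199/200 ≈ 0.995000
step 2 [2y] zero: DF = P = 9643/10000 ≈ 0.964300
step 3 [3y] swap r/1=796/28797: DF=(1 − 796/28797·(0.995000+0.964300))/(1+796/28797) = 2301/2500 ≈ 0.920400

1 1 199/200
2 2 9643/10000
3 3 2301/2500
DF(1y) = 199/200 ≈ 0.995000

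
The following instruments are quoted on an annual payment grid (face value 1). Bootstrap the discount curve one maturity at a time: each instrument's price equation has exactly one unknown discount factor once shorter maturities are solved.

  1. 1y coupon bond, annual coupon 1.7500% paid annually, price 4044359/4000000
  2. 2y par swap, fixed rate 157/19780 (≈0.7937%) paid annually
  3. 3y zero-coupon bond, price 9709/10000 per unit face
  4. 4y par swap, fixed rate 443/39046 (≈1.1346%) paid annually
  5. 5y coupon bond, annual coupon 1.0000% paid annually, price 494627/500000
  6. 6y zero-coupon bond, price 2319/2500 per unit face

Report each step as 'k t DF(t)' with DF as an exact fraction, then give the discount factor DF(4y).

step 1 [1y] bond c/1=7/400: DF=(4044359/4000000 − 7/400·(0))/(1+7/400) = 9937/10000 ≈ 0.993700
step 2 [2y] swap r/1=157/19780: DF=(1 − 157/19780·(0.993700))/(1+157/19780) = 9843/10000 ≈ 0.984300
step 3 [3y] zero: DF = P = 9709/10000 ≈ 0.970900
step 4 [4y] swap r/1=443/39046: DF=(1 − 443/39046·(0.993700+0.984300+0.970900))/(1+443/39046) = 9557/10000 ≈ 0.955700
step 5 [5y] bond c/1=1/100: DF=(494627/500000 − 1/100·(0.993700+0.984300+0.970900+0.955700))/(1+1/100) = 588/625 ≈ 0.940800
step 6 [6y] zero: DF = P = 2319/2500 ≈ 0.927600

1 1 9937/10000
2 2 9843/10000
3 3 9709/10000
4 4 9557/10000
5 5 588/625
6 6 2319/2500
DF(4y) = 9557/10000 ≈ 0.955700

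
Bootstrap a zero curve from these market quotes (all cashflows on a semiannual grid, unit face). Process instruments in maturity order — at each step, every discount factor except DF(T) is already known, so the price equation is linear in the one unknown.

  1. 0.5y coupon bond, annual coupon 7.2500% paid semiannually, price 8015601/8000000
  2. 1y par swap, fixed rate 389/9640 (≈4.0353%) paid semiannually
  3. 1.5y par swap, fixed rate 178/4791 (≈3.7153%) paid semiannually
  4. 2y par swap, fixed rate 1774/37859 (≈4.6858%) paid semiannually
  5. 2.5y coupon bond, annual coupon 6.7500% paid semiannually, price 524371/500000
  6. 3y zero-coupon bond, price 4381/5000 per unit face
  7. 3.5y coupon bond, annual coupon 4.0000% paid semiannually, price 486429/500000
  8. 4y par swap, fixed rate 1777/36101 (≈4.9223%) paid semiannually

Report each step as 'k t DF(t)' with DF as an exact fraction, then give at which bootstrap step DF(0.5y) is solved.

step 1 [0.5y] bond c/2=29/800: DF=(8015601/8000000 − 29/800·(0))/(1+29/800) = 9669/10000 ≈ 0.966900
step 2 [1y] swap r/2=389/19280: DF=(1 − 389/19280·(0.966900))/(1+389/19280) = 9611/10000 ≈ 0.961100
step 3 [1.5y] swap r/2=89/4791: DF=(1 − 89/4791·(0.966900+0.961100))/(1+89/4791) = 4733/5000 ≈ 0.946600
step 4 [2y] swap r/2=887/37859: DF=(1 − 887/37859·(0.966900+0.961100+0.946600))/(1+887/37859) = 9113/10000 ≈ 0.911300
step 5 [2.5y] bond c/2=27/800: DF=(524371/500000 − 27/800·(0.966900+0.961100+0.946600+0.911300))/(1+27/800) = 8909/10000 ≈ 0.890900
step 6 [3y] zero: DF = P = 4381/5000 ≈ 0.876200
step 7 [3.5y] bond c/2=1/50: DF=(486429/500000 − 1/50·(0.966900+0.961100+0.946600+0.911300+0.890900+0.876200))/(1+1/50) = 8449/10000 ≈ 0.844900
step 8 [4y] swap r/2=1777/72202: DF=(1 − 1777/72202·(0.966900+0.961100+0.946600+0.911300+0.890900+0.876200+0.844900))/(1+1777/72202) = 8223/10000 ≈ 0.822300

1 1/2 9669/10000
2 1 9611/10000
3 3/2 4733/5000
4 2 9113/10000
5 5/2 8909/10000
6 3 4381/5000
7 7/2 8449/10000
8 4 8223/10000
DF(0.5y) is solved at step 1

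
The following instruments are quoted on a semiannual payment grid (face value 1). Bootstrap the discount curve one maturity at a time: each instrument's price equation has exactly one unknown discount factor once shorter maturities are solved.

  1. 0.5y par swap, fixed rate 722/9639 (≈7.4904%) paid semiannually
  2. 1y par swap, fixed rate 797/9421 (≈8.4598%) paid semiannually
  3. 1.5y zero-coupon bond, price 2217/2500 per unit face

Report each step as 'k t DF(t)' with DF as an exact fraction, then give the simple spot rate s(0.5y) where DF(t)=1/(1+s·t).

1 1/2 9639/10000
2 1 9203/10000
3 3/2 2217/2500
s(0.5y) = (1/(9639/10000) − 1)/(1/2) = 722/9639 ≈ 7.4904%

step 1 [0.5y] swap r/2=361/9639: DF=(1 − 361/9639·(0))/(1+361/9639) = 9639/10000 ≈ 0.963900
step 2 [1y] swap r/2=797/18842: DF=(1 − 797/18842·(0.963900))/(1+797/18842) = 9203/10000 ≈ 0.920300
step 3 [1.5y] zero: DF = P = 2217/2500 ≈ 0.886800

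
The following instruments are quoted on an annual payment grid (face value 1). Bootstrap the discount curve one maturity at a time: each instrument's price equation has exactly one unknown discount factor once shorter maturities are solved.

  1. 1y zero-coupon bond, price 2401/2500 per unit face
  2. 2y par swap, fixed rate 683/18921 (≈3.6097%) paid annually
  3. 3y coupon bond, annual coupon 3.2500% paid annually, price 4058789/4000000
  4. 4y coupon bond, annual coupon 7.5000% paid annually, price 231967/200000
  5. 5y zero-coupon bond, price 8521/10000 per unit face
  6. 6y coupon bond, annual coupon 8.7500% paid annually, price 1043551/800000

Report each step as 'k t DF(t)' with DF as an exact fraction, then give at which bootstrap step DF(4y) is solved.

1 1 2401/2500
2 2 9317/10000
3 3 577/625
4 4 353/400
5 5 8521/10000
6 6 4167/5000
DF(4y) is solved at step 4

step 1 [1y] zero: DF = P = 2401/2500 ≈ 0.960400
step 2 [2y] swap r/1=683/18921: DF=(1 − 683/18921·(0.960400))/(1+683/18921) = 9317/10000 ≈ 0.931700
step 3 [3y] bond c/1=13/400: DF=(4058789/4000000 − 13/400·(0.960400+0.931700))/(1+13/400) = 577/625 ≈ 0.923200
step 4 [4y] bond c/1=3/40: DF=(231967/200000 − 3/40·(0.960400+0.931700+0.923200))/(1+3/40) = 353/400 ≈ 0.882500
step 5 [5y] zero: DF = P = 8521/10000 ≈ 0.852100
step 6 [6y] bond c/1=7/80: DF=(1043551/800000 − 7/80·(0.960400+0.931700+0.923200+0.882500+0.852100))/(1+7/80) = 4167/5000 ≈ 0.833400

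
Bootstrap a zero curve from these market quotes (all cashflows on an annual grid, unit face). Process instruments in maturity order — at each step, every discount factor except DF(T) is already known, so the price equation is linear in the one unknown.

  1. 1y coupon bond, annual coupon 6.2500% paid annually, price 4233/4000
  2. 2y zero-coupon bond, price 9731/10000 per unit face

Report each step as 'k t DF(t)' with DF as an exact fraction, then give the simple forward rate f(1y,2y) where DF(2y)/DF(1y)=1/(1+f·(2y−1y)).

step 1 [1y] bond c/1=1/16: DF=(4233/4000 − 1/16·(0))/(1+1/16) = 249/250 ≈ 0.996000
step 2 [2y] zero: DF = P = 9731/10000 ≈ 0.973100

1 1 249/250
2 2 9731/10000
f(1y,2y) = ((249/250)/(9731/10000) − 1)/(1) = 229/9731 ≈ 2.3533%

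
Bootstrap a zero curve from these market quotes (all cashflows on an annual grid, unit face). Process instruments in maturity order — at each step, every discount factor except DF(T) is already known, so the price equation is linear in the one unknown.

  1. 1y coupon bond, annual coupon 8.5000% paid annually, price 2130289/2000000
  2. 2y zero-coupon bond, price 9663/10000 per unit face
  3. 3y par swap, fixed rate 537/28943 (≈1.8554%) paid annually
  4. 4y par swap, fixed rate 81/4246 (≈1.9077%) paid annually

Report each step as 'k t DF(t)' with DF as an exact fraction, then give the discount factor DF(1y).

step 1 [1y] bond c/1=17/200: DF=(2130289/2000000 − 17/200·(0))/(1+17/200) = 9817/10000 ≈ 0.981700
step 2 [2y] zero: DF = P = 9663/10000 ≈ 0.966300
step 3 [3y] swap r/1=537/28943: DF=(1 − 537/28943·(0.981700+0.966300))/(1+537/28943) = 9463/10000 ≈ 0.946300
step 4 [4y] swap r/1=81/4246: DF=(1 − 81/4246·(0.981700+0.966300+0.946300))/(1+81/4246) = 9271/10000 ≈ 0.927100

1 1 9817/10000
2 2 9663/10000
3 3 9463/10000
4 4 9271/10000
DF(1y) = 9817/10000 ≈ 0.981700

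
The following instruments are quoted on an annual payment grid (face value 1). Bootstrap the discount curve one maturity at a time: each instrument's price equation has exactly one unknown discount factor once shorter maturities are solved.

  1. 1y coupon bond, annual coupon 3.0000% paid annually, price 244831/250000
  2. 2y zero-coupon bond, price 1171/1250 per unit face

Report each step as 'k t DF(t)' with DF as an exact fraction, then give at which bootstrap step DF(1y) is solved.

step 1 [1y] bond c/1=3/100: DF=(244831/250000 − 3/100·(0))/(1+3/100) = 2377/2500 ≈ 0.950800
step 2 [2y] zero: DF = P = 1171/1250 ≈ 0.936800

1 1 2377/2500
2 2 1171/1250
DF(1y) is solved at step 1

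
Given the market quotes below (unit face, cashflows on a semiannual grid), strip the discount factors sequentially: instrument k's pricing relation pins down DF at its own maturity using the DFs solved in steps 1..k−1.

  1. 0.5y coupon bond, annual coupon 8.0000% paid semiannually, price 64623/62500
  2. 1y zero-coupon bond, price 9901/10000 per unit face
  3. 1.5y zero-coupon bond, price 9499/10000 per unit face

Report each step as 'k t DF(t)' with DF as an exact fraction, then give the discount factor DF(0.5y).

1 1/2 4971/5000
2 1 9901/10000
3 3/2 9499/10000
DF(0.5y) = 4971/5000 ≈ 0.994200

step 1 [0.5y] bond c/2=1/25: DF=(64623/62500 − 1/25·(0))/(1+1/25) = 4971/5000 ≈ 0.994200
step 2 [1y] zero: DF = P = 9901/10000 ≈ 0.990100
step 3 [1.5y] zero: DF = P = 9499/10000 ≈ 0.949900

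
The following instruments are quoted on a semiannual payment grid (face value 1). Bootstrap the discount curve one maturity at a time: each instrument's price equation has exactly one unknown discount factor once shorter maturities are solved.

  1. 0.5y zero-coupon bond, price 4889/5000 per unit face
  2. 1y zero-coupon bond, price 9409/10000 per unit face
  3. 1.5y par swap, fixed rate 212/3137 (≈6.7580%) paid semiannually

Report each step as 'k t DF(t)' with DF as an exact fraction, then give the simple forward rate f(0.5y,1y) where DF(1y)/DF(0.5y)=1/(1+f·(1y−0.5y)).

step 1 [0.5y] zero: DF = P = 4889/5000 ≈ 0.977800
step 2 [1y] zero: DF = P = 9409/10000 ≈ 0.940900
step 3 [1.5y] swap r/2=106/3137: DF=(1 − 106/3137·(0.977800+0.940900))/(1+106/3137) = 4523/5000 ≈ 0.904600

1 1/2 4889/5000
2 1 9409/10000
3 3/2 4523/5000
f(0.5y,1y) = ((4889/5000)/(9409/10000) − 1)/(1/2) = 738/9409 ≈ 7.8436%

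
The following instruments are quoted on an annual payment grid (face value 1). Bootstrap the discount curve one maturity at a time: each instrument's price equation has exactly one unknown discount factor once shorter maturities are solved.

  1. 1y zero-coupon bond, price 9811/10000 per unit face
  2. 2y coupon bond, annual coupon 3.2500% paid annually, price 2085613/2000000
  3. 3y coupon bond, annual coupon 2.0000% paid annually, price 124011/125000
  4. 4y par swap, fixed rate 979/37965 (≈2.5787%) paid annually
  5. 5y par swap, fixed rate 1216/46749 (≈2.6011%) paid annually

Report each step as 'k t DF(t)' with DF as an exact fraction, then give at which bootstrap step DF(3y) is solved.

1 1 9811/10000
2 2 9791/10000
3 3 4671/5000
4 4 9021/10000
5 5 549/625
DF(3y) is solved at step 3

step 1 [1y] zero: DF = P = 9811/10000 ≈ 0.981100
step 2 [2y] bond c/1=13/400: DF=(2085613/2000000 − 13/400·(0.981100))/(1+13/400) = 9791/10000 ≈ 0.979100
step 3 [3y] bond c/1=1/50: DF=(124011/125000 − 1/50·(0.981100+0.979100))/(1+1/50) = 4671/5000 ≈ 0.934200
step 4 [4y] swap r/1=979/37965: DF=(1 − 979/37965·(0.981100+0.979100+0.934200))/(1+979/37965) = 9021/10000 ≈ 0.902100
step 5 [5y] swap r/1=1216/46749: DF=(1 − 1216/46749·(0.981100+0.979100+0.934200+0.902100))/(1+1216/46749) = 549/625 ≈ 0.878400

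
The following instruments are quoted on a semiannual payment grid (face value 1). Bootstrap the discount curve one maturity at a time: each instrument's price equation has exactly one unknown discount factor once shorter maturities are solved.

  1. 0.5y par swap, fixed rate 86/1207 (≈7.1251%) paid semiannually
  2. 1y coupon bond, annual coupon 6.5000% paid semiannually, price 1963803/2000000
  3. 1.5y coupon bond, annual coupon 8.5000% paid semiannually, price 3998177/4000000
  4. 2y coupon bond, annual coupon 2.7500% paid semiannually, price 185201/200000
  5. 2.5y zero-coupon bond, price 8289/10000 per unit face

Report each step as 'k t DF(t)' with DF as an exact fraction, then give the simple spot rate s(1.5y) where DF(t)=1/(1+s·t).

1 1/2 1207/1250
2 1 4603/5000
3 3/2 8819/10000
4 2 8759/10000
5 5/2 8289/10000
s(1.5y) = (1/(8819/10000) − 1)/(3/2) = 2362/26457 ≈ 8.9277%

step 1 [0.5y] swap r/2=43/1207: DF=(1 − 43/1207·(0))/(1+43/1207) = 1207/1250 ≈ 0.965600
step 2 [1y] bond c/2=13/400: DF=(1963803/2000000 − 13/400·(0.965600))/(1+13/400) = 4603/5000 ≈ 0.920600
step 3 [1.5y] bond c/2=17/400: DF=(3998177/4000000 − 17/400·(0.965600+0.920600))/(1+17/400) = 8819/10000 ≈ 0.881900
step 4 [2y] bond c/2=11/800: DF=(185201/200000 − 11/800·(0.965600+0.920600+0.881900))/(1+11/800) = 8759/10000 ≈ 0.875900
step 5 [2.5y] zero: DF = P = 8289/10000 ≈ 0.828900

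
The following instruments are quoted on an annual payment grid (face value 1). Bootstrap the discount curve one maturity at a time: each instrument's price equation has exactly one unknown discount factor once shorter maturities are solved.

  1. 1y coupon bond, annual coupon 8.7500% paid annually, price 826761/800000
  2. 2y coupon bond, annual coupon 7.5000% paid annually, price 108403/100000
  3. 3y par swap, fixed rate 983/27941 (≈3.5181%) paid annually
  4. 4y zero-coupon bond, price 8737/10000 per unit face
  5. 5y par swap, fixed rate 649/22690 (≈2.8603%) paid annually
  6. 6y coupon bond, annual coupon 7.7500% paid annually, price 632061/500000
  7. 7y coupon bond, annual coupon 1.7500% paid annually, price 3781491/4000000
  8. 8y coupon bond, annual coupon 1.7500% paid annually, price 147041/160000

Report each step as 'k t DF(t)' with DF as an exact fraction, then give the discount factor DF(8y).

step 1 [1y] bond c/1=7/80: DF=(826761/800000 − 7/80·(0))/(1+7/80) = 9503/10000 ≈ 0.950300
step 2 [2y] bond c/1=3/40: DF=(108403/100000 − 3/40·(0.950300))/(1+3/40) = 9421/10000 ≈ 0.942100
step 3 [3y] swap r/1=983/27941: DF=(1 − 983/27941·(0.950300+0.942100))/(1+983/27941) = 9017/10000 ≈ 0.901700
step 4 [4y] zero: DF = P = 8737/10000 ≈ 0.873700
step 5 [5y] swap r/1=649/22690: DF=(1 − 649/22690·(0.950300+0.942100+0.901700+0.873700))/(1+649/22690) = 4351/5000 ≈ 0.870200
step 6 [6y] bond c/1=31/400: DF=(632061/500000 − 31/400·(0.950300+0.942100+0.901700+0.873700+0.870200))/(1+31/400) = 2117/2500 ≈ 0.846800
step 7 [7y] bond c/1=7/400: DF=(3781491/4000000 − 7/400·(0.950300+0.942100+0.901700+0.873700+0.870200+0.846800))/(1+7/400) = 1673/2000 ≈ 0.836500
step 8 [8y] bond c/1=7/400: DF=(147041/160000 − 7/400·(0.950300+0.942100+0.901700+0.873700+0.870200+0.846800+0.836500))/(1+7/400) = 3981/5000 ≈ 0.796200

1 1 9503/10000
2 2 9421/10000
3 3 9017/10000
4 4 8737/10000
5 5 4351/5000
6 6 2117/2500
7 7 1673/2000
8 8 3981/5000
DF(8y) = 3981/5000 ≈ 0.796200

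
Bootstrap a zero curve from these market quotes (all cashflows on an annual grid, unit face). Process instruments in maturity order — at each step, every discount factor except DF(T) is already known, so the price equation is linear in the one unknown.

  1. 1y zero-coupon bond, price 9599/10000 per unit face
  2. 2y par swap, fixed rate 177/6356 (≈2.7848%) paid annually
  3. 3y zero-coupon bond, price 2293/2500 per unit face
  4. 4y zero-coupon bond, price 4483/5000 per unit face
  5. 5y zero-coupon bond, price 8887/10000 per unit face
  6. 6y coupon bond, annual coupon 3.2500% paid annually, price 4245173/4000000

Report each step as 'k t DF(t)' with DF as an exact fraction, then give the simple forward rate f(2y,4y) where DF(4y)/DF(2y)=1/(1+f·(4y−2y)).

1 1 9599/10000
2 2 9469/10000
3 3 2293/2500
4 4 4483/5000
5 5 8887/10000
6 6 2207/2500
f(2y,4y) = ((9469/10000)/(4483/5000) − 1)/(2) = 503/17932 ≈ 2.8050%

step 1 [1y] zero: DF = P = 9599/10000 ≈ 0.959900
step 2 [2y] swap r/1=177/6356: DF=(1 − 177/6356·(0.959900))/(1+177/6356) = 9469/10000 ≈ 0.946900
step 3 [3y] zero: DF = P = 2293/2500 ≈ 0.917200
step 4 [4y] zero: DF = P = 4483/5000 ≈ 0.896600
step 5 [5y] zero: DF = P = 8887/10000 ≈ 0.888700
step 6 [6y] bond c/1=13/400: DF=(4245173/4000000 − 13/400·(0.959900+0.946900+0.917200+0.896600+0.888700))/(1+13/400) = 2207/2500 ≈ 0.882800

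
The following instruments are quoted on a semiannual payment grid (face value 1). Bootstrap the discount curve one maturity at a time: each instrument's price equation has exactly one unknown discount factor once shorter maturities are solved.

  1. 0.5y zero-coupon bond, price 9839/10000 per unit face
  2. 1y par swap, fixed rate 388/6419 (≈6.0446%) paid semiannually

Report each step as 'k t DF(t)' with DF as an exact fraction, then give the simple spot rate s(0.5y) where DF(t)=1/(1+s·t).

1 1/2 9839/10000
2 1 4709/5000
s(0.5y) = (1/(9839/10000) − 1)/(1/2) = 322/9839 ≈ 3.2727%

step 1 [0.5y] zero: DF = P = 9839/10000 ≈ 0.983900
step 2 [1y] swap r/2=194/6419: DF=(1 − 194/6419·(0.983900))/(1+194/6419) = 4709/5000 ≈ 0.941800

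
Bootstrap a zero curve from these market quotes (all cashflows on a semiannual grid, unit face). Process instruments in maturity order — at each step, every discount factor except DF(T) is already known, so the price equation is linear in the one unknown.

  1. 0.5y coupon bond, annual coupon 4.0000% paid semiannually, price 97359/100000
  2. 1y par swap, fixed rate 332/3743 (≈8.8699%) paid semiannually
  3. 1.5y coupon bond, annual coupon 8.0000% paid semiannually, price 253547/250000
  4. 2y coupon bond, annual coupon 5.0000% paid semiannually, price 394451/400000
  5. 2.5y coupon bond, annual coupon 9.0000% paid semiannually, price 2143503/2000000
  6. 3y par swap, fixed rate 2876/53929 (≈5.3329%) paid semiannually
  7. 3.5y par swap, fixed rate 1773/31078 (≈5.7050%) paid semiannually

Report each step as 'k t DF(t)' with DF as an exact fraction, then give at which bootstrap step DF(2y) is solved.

step 1 [0.5y] bond c/2=1/50: DF=(97359/100000 − 1/50·(0))/(1+1/50) = 1909/2000 ≈ 0.954500
step 2 [1y] swap r/2=166/3743: DF=(1 − 166/3743·(0.954500))/(1+166/3743) = 917/1000 ≈ 0.917000
step 3 [1.5y] bond c/2=1/25: DF=(253547/250000 − 1/25·(0.954500+0.917000))/(1+1/25) = 1129/1250 ≈ 0.903200
step 4 [2y] bond c/2=1/40: DF=(394451/400000 − 1/40·(0.954500+0.917000+0.903200))/(1+1/40) = 559/625 ≈ 0.894400
step 5 [2.5y] bond c/2=9/200: DF=(2143503/2000000 − 9/200·(0.954500+0.917000+0.903200+0.894400))/(1+9/200) = 2169/2500 ≈ 0.867600
step 6 [3y] swap r/2=1438/53929: DF=(1 − 1438/53929·(0.954500+0.917000+0.903200+0.894400+0.867600))/(1+1438/53929) = 4281/5000 ≈ 0.856200
step 7 [3.5y] swap r/2=1773/62156: DF=(1 − 1773/62156·(0.954500+0.917000+0.903200+0.894400+0.867600+0.856200))/(1+1773/62156) = 8227/10000 ≈ 0.822700

1 1/2 1909/2000
2 1 917/1000
3 3/2 1129/1250
4 2 559/625
5 5/2 2169/2500
6 3 4281/5000
7 7/2 8227/10000
DF(2y) is solved at step 4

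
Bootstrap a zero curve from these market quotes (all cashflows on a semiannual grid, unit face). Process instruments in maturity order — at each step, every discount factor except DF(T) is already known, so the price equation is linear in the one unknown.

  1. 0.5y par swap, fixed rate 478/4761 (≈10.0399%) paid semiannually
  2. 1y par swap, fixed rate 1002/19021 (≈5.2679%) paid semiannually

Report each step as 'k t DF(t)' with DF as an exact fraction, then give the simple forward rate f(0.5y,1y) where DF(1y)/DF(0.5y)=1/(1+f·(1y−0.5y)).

step 1 [0.5y] swap r/2=239/4761: DF=(1 − 239/4761·(0))/(1+239/4761) = 4761/5000 ≈ 0.952200
step 2 [1y] swap r/2=501/19021: DF=(1 − 501/19021·(0.952200))/(1+501/19021) = 9499/10000 ≈ 0.949900

1 1/2 4761/5000
2 1 9499/10000
f(0.5y,1y) = ((4761/5000)/(9499/10000) − 1)/(1/2) = 2/413 ≈ 0.4843%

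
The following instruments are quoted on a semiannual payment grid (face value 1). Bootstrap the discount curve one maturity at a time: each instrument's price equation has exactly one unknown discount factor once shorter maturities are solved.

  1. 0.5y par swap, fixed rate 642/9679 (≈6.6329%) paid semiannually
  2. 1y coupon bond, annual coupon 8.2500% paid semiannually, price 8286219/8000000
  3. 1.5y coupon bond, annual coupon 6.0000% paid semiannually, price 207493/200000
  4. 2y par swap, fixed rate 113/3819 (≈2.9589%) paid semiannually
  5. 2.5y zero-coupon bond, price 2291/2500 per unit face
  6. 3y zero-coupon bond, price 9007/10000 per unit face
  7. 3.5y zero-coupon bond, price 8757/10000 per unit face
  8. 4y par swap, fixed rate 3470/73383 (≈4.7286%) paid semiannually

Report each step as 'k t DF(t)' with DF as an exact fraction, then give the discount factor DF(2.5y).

1 1/2 9679/10000
2 1 2391/2500
3 3/2 1189/1250
4 2 1887/2000
5 5/2 2291/2500
6 3 9007/10000
7 7/2 8757/10000
8 4 1653/2000
DF(2.5y) = 2291/2500 ≈ 0.916400

step 1 [0.5y] swap r/2=321/9679: DF=(1 − 321/9679·(0))/(1+321/9679) = 9679/10000 ≈ 0.967900
step 2 [1y] bond c/2=33/800: DF=(8286219/8000000 − 33/800·(0.967900))/(1+33/800) = 2391/2500 ≈ 0.956400
step 3 [1.5y] bond c/2=3/100: DF=(207493/200000 − 3/100·(0.967900+0.956400))/(1+3/100) = 1189/1250 ≈ 0.951200
step 4 [2y] swap r/2=113/7638: DF=(1 − 113/7638·(0.967900+0.956400+0.951200))/(1+113/7638) = 1887/2000 ≈ 0.943500
step 5 [2.5y] zero: DF = P = 2291/2500 ≈ 0.916400
step 6 [3y] zero: DF = P = 9007/10000 ≈ 0.900700
step 7 [3.5y] zero: DF = P = 8757/10000 ≈ 0.875700
step 8 [4y] swap r/2=1735/73383: DF=(1 − 1735/73383·(0.967900+0.956400+0.951200+0.943500+0.916400+0.900700+0.875700))/(1+1735/73383) = 1653/2000 ≈ 0.826500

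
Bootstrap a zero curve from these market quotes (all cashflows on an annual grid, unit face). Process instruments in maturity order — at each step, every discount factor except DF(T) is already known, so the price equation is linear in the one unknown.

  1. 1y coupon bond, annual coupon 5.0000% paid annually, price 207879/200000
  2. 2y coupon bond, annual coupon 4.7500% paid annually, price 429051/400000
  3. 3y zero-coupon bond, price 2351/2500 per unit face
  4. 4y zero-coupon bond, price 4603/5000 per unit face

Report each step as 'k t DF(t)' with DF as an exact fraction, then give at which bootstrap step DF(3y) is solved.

step 1 [1y] bond c/1=1/20: DF=(207879/200000 − 1/20·(0))/(1+1/20) = 9899/10000 ≈ 0.989900
step 2 [2y] bond c/1=19/400: DF=(429051/400000 − 19/400·(0.989900))/(1+19/400) = 9791/10000 ≈ 0.979100
step 3 [3y] zero: DF = P = 2351/2500 ≈ 0.940400
step 4 [4y] zero: DF = P = 4603/5000 ≈ 0.920600

1 1 9899/10000
2 2 9791/10000
3 3 2351/2500
4 4 4603/5000
DF(3y) is solved at step 3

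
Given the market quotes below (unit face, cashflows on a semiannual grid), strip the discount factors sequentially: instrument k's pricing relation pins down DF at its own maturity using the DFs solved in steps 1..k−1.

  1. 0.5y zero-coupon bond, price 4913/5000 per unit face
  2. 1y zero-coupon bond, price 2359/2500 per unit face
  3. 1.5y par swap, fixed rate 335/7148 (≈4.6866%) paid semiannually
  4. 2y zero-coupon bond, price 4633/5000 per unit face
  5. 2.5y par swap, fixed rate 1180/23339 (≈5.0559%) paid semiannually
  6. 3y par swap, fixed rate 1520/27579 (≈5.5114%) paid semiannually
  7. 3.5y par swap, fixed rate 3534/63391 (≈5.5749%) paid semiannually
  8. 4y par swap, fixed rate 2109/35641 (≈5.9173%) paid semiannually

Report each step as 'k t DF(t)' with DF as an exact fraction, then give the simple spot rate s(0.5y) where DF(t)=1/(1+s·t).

1 1/2 4913/5000
2 1 2359/2500
3 3/2 933/1000
4 2 4633/5000
5 5/2 441/500
6 3 106/125
7 7/2 8233/10000
8 4 7891/10000
s(0.5y) = (1/(4913/5000) − 1)/(1/2) = 174/4913 ≈ 3.5416%

step 1 [0.5y] zero: DF = P = 4913/5000 ≈ 0.982600
step 2 [1y] zero: DF = P = 2359/2500 ≈ 0.943600
step 3 [1.5y] swap r/2=335/14296: DF=(1 − 335/14296·(0.982600+0.943600))/(1+335/14296) = 933/1000 ≈ 0.933000
step 4 [2y] zero: DF = P = 4633/5000 ≈ 0.926600
step 5 [2.5y] swap r/2=590/23339: DF=(1 − 590/23339·(0.982600+0.943600+0.933000+0.926600))/(1+590/23339) = 441/500 ≈ 0.882000
step 6 [3y] swap r/2=760/27579: DF=(1 − 760/27579·(0.982600+0.943600+0.933000+0.926600+0.882000))/(1+760/27579) = 106/125 ≈ 0.848000
step 7 [3.5y] swap r/2=1767/63391: DF=(1 − 1767/63391·(0.982600+0.943600+0.933000+0.926600+0.882000+0.848000))/(1+1767/63391) = 8233/10000 ≈ 0.823300
step 8 [4y] swap r/2=2109/71282: DF=(1 − 2109/71282·(0.982600+0.943600+0.933000+0.926600+0.882000+0.848000+0.823300))/(1+2109/71282) = 7891/10000 ≈ 0.789100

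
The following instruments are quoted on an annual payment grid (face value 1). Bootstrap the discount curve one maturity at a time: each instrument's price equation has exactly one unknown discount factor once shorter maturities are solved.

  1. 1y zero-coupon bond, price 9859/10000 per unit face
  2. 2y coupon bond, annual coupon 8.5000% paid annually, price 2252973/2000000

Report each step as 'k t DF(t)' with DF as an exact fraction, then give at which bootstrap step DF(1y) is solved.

step 1 [1y] zero: DF = P = 9859/10000 ≈ 0.985900
step 2 [2y] bond c/1=17/200: DF=(2252973/2000000 − 17/200·(0.985900))/(1+17/200) = 961/1000 ≈ 0.961000

1 1 9859/10000
2 2 961/1000
DF(1y) is solved at step 1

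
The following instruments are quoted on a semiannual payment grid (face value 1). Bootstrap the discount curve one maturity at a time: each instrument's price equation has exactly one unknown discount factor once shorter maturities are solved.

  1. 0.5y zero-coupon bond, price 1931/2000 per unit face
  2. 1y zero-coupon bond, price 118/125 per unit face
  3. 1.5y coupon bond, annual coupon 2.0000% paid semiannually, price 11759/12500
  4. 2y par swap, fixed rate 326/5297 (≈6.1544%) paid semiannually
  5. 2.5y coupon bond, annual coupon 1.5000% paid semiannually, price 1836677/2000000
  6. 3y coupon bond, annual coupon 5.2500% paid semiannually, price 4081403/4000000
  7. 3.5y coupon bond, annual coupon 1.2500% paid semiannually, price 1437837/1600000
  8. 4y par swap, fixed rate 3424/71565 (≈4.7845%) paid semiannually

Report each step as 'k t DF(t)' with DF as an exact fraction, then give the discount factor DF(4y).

step 1 [0.5y] zero: DF = P = 1931/2000 ≈ 0.965500
step 2 [1y] zero: DF = P = 118/125 ≈ 0.944000
step 3 [1.5y] bond c/2=1/100: DF=(11759/12500 − 1/100·(0.965500+0.944000))/(1+1/100) = 73/80 ≈ 0.912500
step 4 [2y] swap r/2=163/5297: DF=(1 − 163/5297·(0.965500+0.944000+0.912500))/(1+163/5297) = 8859/10000 ≈ 0.885900
step 5 [2.5y] bond c/2=3/400: DF=(1836677/2000000 − 3/400·(0.965500+0.944000+0.912500+0.885900))/(1+3/400) = 8839/10000 ≈ 0.883900
step 6 [3y] bond c/2=21/800: DF=(4081403/4000000 − 21/800·(0.965500+0.944000+0.912500+0.885900+0.883900))/(1+21/800) = 548/625 ≈ 0.876800
step 7 [3.5y] bond c/2=1/160: DF=(1437837/1600000 − 1/160·(0.965500+0.944000+0.912500+0.885900+0.883900+0.876800))/(1+1/160) = 8591/10000 ≈ 0.859100
step 8 [4y] swap r/2=1712/71565: DF=(1 − 1712/71565·(0.965500+0.944000+0.912500+0.885900+0.883900+0.876800+0.859100))/(1+1712/71565) = 518/625 ≈ 0.828800

1 1/2 1931/2000
2 1 118/125
3 3/2 73/80
4 2 8859/10000
5 5/2 8839/10000
6 3 548/625
7 7/2 8591/10000
8 4 518/625
DF(4y) = 518/625 ≈ 0.828800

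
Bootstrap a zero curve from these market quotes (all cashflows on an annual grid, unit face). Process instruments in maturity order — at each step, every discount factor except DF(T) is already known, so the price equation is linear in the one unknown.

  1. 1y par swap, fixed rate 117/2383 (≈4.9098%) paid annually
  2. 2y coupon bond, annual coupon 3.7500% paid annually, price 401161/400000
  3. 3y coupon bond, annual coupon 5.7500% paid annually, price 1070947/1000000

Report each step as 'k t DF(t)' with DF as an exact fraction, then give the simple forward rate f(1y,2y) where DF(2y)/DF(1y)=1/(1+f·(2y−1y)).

1 1 2383/2500
2 2 4661/5000
3 3 4551/5000
f(1y,2y) = ((2383/2500)/(4661/5000) − 1)/(1) = 105/4661 ≈ 2.2527%

step 1 [1y] swap r/1=117/2383: DF=(1 − 117/2383·(0))/(1+117/2383) = 2383/2500 ≈ 0.953200
step 2 [2y] bond c/1=3/80: DF=(401161/400000 − 3/80·(0.953200))/(1+3/80) = 4661/5000 ≈ 0.932200
step 3 [3y] bond c/1=23/400: DF=(1070947/1000000 − 23/400·(0.953200+0.932200))/(1+23/400) = 4551/5000 ≈ 0.910200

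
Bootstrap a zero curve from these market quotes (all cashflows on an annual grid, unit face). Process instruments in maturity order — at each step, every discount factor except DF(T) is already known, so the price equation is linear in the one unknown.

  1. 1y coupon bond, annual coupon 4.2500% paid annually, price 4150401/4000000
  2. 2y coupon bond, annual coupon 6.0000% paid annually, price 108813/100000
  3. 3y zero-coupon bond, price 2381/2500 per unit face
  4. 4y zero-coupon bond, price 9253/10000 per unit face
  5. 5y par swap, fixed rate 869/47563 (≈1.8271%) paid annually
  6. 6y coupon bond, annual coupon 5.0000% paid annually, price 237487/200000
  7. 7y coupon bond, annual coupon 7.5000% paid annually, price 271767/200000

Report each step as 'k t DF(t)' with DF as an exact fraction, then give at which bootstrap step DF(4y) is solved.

1 1 9953/10000
2 2 4851/5000
3 3 2381/2500
4 4 9253/10000
5 5 9131/10000
6 6 2261/2500
7 7 8691/10000
DF(4y) is solved at step 4

step 1 [1y] bond c/1=17/400: DF=(4150401/4000000 − 17/400·(0))/(1+17/400) = 9953/10000 ≈ 0.995300
step 2 [2y] bond c/1=3/50: DF=(108813/100000 − 3/50·(0.995300))/(1+3/50) = 4851/5000 ≈ 0.970200
step 3 [3y] zero: DF = P = 2381/2500 ≈ 0.952400
step 4 [4y] zero: DF = P = 9253/10000 ≈ 0.925300
step 5 [5y] swap r/1=869/47563: DF=(1 − 869/47563·(0.995300+0.970200+0.952400+0.925300))/(1+869/47563) = 9131/10000 ≈ 0.913100
step 6 [6y] bond c/1=1/20: DF=(237487/200000 − 1/20·(0.995300+0.970200+0.952400+0.925300+0.913100))/(1+1/20) = 2261/2500 ≈ 0.904400
step 7 [7y] bond c/1=3/40: DF=(271767/200000 − 3/40·(0.995300+0.970200+0.952400+0.925300+0.913100+0.904400))/(1+3/40) = 8691/10000 ≈ 0.869100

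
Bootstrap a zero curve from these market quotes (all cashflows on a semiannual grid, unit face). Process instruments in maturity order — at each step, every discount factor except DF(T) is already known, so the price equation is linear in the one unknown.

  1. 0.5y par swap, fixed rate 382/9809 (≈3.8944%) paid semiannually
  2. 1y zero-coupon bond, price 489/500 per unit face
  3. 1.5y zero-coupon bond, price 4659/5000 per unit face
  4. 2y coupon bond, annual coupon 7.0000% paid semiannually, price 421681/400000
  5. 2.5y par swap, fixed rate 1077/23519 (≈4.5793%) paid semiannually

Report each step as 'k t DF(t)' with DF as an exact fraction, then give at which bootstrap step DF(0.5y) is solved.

step 1 [0.5y] swap r/2=191/9809: DF=(1 − 191/9809·(0))/(1+191/9809) = 9809/10000 ≈ 0.980900
step 2 [1y] zero: DF = P = 489/500 ≈ 0.978000
step 3 [1.5y] zero: DF = P = 4659/5000 ≈ 0.931800
step 4 [2y] bond c/2=7/200: DF=(421681/400000 − 7/200·(0.980900+0.978000+0.931800))/(1+7/200) = 1151/1250 ≈ 0.920800
step 5 [2.5y] swap r/2=1077/47038: DF=(1 − 1077/47038·(0.980900+0.978000+0.931800+0.920800))/(1+1077/47038) = 8923/10000 ≈ 0.892300

1 1/2 9809/10000
2 1 489/500
3 3/2 4659/5000
4 2 1151/1250
5 5/2 8923/10000
DF(0.5y) is solved at step 1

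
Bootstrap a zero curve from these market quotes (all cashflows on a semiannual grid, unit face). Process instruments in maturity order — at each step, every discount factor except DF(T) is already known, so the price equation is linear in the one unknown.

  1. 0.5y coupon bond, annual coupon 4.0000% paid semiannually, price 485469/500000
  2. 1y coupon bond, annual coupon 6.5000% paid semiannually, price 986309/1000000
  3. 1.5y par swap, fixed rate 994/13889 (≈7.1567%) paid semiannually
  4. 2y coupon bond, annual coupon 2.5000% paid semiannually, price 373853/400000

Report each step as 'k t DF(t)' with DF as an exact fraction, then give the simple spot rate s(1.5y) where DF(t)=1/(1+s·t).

step 1 [0.5y] bond c/2=1/50: DF=(485469/500000 − 1/50·(0))/(1+1/50) = 9519/10000 ≈ 0.951900
step 2 [1y] bond c/2=13/400: DF=(986309/1000000 − 13/400·(0.951900))/(1+13/400) = 9253/10000 ≈ 0.925300
step 3 [1.5y] swap r/2=497/13889: DF=(1 − 497/13889·(0.951900+0.925300))/(1+497/13889) = 4503/5000 ≈ 0.900600
step 4 [2y] bond c/2=1/80: DF=(373853/400000 − 1/80·(0.951900+0.925300+0.900600))/(1+1/80) = 1111/1250 ≈ 0.888800

1 1/2 9519/10000
2 1 9253/10000
3 3/2 4503/5000
4 2 1111/1250
s(1.5y) = (1/(4503/5000) − 1)/(3/2) = 994/13509 ≈ 7.3581%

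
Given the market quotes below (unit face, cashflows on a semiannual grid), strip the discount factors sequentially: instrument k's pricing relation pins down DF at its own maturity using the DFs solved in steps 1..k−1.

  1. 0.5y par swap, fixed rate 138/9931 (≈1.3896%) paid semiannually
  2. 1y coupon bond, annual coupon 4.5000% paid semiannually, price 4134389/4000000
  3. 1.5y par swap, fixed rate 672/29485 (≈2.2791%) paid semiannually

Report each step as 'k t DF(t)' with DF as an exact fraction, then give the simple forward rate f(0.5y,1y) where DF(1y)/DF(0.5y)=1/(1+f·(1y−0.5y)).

1 1/2 9931/10000
2 1 989/1000
3 3/2 604/625
f(0.5y,1y) = ((9931/10000)/(989/1000) − 1)/(1/2) = 41/4945 ≈ 0.8291%

step 1 [0.5y] swap r/2=69/9931: DF=(1 − 69/9931·(0))/(1+69/9931) = 9931/10000 ≈ 0.993100
step 2 [1y] bond c/2=9/400: DF=(4134389/4000000 − 9/400·(0.993100))/(1+9/400) = 989/1000 ≈ 0.989000
step 3 [1.5y] swap r/2=336/29485: DF=(1 − 336/29485·(0.993100+0.989000))/(1+336/29485) = 604/625 ≈ 0.966400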